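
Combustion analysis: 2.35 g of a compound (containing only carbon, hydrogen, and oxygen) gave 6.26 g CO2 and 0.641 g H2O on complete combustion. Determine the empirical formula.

mol C = 6.26 / 44.01 = 0.1422; mass C = 0.1422 × 12.01 = 1.708 g
mol H = 2 × (0.641 / 18.02) = 0.07114; mass H = 0.07114 × 1.008 = 0.07171 g
mass O = 2.35 − (1.780) = 0.5700 g → mol O = 0.03562
Ratios (÷ 0.03562): C 3.993, H 1.997, O 1.000
Ratio ≈ 4:2:1, so the empirical formula is C4H2O

C4H2O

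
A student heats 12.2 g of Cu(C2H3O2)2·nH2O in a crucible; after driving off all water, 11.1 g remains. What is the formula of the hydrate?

Mass of water lost = 12.2 − 11.1 = 1.1 g → 1.1 / 18.02 = 0.06104 mol H2O
Molar mass of Cu(C2H3O2)2 = 181.64 g/mol → mol Cu(C2H3O2)2 = 11.1 / 181.64 = 0.06111
n = 0.06104 / 0.06111 = 1.00 ≈ 1 → Cu(C2H3O2)2·H2O

Cu(C2H3O2)2·H2O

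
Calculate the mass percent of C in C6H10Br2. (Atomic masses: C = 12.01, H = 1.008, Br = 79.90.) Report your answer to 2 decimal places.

29.78%

Molar mass = 6(12.01) + 10(1.008) + 2(79.90) = 241.940 g/mol
Mass of C per mole = 6 × 12.01 = 72.060 g
% C = 72.060 / 241.940 × 100 = 29.78%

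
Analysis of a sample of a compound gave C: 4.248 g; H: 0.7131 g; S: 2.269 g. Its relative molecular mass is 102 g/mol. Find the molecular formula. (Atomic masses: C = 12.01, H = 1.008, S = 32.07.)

n(C) = 4.248/12.01 = 0.3537, n(H) = 0.7131/1.008 = 0.7074, n(S) = 2.269/32.07 = 0.07075
Ratios (÷ 0.07075): C 4.999, H 9.999, S 1.000
≈ 5:10:1 → C5H10S
Empirical-formula mass = 102.20 g/mol
n = 102 / 102.20 = 1.00 ≈ 1
Molecular formula = empirical formula = C5H10S

C5H10S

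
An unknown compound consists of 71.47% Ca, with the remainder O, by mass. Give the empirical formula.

Assume 100 g: 71.47 g Ca, 28.53 g O.
Ca: 71.47 g ÷ 40.08 g/mol = 1.783 mol
O: 28.53 g ÷ 16.00 g/mol = 1.783 mol
Divide by the smallest (1.783 mol O): Ca 1.000, O 1.000
Ratio ≈ 1:1, so the empirical formula is CaO

CaO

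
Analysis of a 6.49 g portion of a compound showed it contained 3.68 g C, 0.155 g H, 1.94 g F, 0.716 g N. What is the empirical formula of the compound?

n(C) = 3.68/12.01 = 0.3064, n(H) = 0.155/1.008 = 0.1538, n(F) = 1.94/19.00 = 0.1021, n(N) = 0.716/14.01 = 0.05111
Smallest is N at 0.05111 mol; normalising gives C 5.996, H 3.009, F 1.998, N 1.000
→ C6H3F2N

C6H3F2N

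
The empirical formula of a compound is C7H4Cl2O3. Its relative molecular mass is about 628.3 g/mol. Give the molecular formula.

C21H12Cl6O9

Empirical-formula mass = 207.00 g/mol
n = 628.3 / 207.00 = 3.04 ≈ 3
Molecular formula = (C7H4Cl2O3)3 = C21H12Cl6O9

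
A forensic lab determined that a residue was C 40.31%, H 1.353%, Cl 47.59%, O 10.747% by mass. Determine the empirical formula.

C5H2Cl2O

Assume 100 g: 40.31 g C, 1.353 g H, 47.59 g Cl, 10.747 g O.
C: 40.31 g ÷ 12.01 g/mol = 3.356 mol
H: 1.353 g ÷ 1.008 g/mol = 1.342 mol
Cl: 47.59 g ÷ 35.45 g/mol = 1.342 mol
O: 10.747 g ÷ 16.00 g/mol = 0.6717 mol
Divide by the smallest (0.6717 mol O): C 4.997, H 1.998, Cl 1.999, O 1.000
→ C5H2Cl2O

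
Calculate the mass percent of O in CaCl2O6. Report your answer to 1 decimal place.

Molar mass = 1(40.08) + 2(35.45) + 6(16.00) = 206.980 g/mol
Mass of O per mole = 6 × 16.00 = 96.000 g
% O = 96.000 / 206.980 × 100 = 46.4%

46.4%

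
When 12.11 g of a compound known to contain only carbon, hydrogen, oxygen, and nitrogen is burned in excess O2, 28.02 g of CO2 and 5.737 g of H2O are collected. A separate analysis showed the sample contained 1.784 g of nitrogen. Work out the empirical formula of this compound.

mol C = 28.02 / 44.01 = 0.6367; mass C = 0.6367 × 12.01 = 7.646 g
mol H = 2 × (5.737 / 18.02) = 0.6367; mass H = 0.6367 × 1.008 = 0.6418 g
mol N = 1.784 / 14.01 = 0.1273
mass O = 12.11 − (10.07) = 2.038 g → mol O = 0.1274
Ratios (÷ 0.1273): C 5.000, H 5.000, N 1.000, O 1.000
→ C5H5NO

C5H5NO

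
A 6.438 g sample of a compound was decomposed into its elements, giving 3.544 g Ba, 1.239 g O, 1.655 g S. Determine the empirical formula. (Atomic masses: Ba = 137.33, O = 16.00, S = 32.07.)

n(Ba) = 3.544/137.33 = 0.02581, n(O) = 1.239/16.00 = 0.07744, n(S) = 1.655/32.07 = 0.05161
Smallest is Ba at 0.02581 mol; normalising gives Ba 1.000, O 3.001, S 2.000
≈ 1:3:2 → BaO3S2

BaO3S2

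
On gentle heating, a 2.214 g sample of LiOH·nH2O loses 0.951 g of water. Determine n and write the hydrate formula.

LiOH·H2O

Mass of anhydrous LiOH = 2.214 − 0.951 = 1.263 g
mol H2O = 0.951 / 18.02 = 0.05277
Molar mass of LiOH = 23.95 g/mol → mol LiOH = 1.263 / 23.95 = 0.05274
n = 0.05277 / 0.05274 = 1.00 ≈ 1 → LiOH·H2O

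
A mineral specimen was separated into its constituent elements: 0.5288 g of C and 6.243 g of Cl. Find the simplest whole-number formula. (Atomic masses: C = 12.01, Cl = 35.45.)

n(C) = 0.5288/12.01 = 0.04403, n(Cl) = 6.243/35.45 = 0.1761
Smallest is C at 0.04403 mol; normalising gives C 1.000, Cl 4.000
Ratio ≈ 1:4, so the empirical formula is CCl4

CCl4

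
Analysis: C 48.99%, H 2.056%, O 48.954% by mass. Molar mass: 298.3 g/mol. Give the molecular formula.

C12H6O9

Assume 100 g: 48.99 g C, 2.056 g H, 48.954 g O.
n(C) = 48.99/12.01 = 4.079, n(H) = 2.056/1.008 = 2.04, n(O) = 48.954/16.00 = 3.06
Divide by the smallest (2.04 mol H): C 2.000, H 1.000, O 1.500
Multiply by 2: C 4.00, H 2.00, O 3.00 → C4H2O3
Empirical-formula mass = 98.06 g/mol
n = 298.3 / 98.06 = 3.04 ≈ 3
Molecular formula = (C4H2O3)×3 = C12H6O9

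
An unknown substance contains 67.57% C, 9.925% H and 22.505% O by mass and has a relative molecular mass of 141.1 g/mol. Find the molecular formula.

C8H14O2

Assume 100 g: 67.57 g C, 9.925 g H, 22.505 g O.
C: 67.57 g ÷ 12.01 g/mol = 5.626 mol
H: 9.925 g ÷ 1.008 g/mol = 9.846 mol
O: 22.505 g ÷ 16.00 g/mol = 1.407 mol
Ratios (÷ 1.407): C 4.000, H 7.000, O 1.000
Ratio ≈ 4:7:1, so the empirical formula is C4H7O
Empirical-formula mass = 71.10 g/mol
n = 141.1 / 71.10 = 1.98 ≈ 2
Molecular formula = (C4H7O)×2 = C8H14O2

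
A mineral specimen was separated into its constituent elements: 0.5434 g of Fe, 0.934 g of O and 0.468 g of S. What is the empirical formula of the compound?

n(Fe) = 0.5434/55.85 = 0.00973, n(O) = 0.934/16.00 = 0.05838, n(S) = 0.468/32.07 = 0.01459
Smallest is Fe at 0.00973 mol; normalising gives Fe 1.000, O 6.000, S 1.500
×2: Fe 2.00, O 12.00, S 3.00 → Fe2O12S3

Fe2O12S3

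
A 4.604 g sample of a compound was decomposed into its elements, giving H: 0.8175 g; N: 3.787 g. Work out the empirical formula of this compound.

n(H) = 0.8175/1.008 = 0.811, n(N) = 3.787/14.01 = 0.2703
Ratios (÷ 0.2703): H 3.000, N 1.000
→ H3N

H3N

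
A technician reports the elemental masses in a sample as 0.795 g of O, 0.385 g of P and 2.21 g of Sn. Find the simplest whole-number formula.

O8P2Sn3

n(O) = 0.795/16.00 = 0.04969, n(P) = 0.385/30.97 = 0.01243, n(Sn) = 2.21/118.71 = 0.01862
Smallest is P at 0.01243 mol; normalising gives O 3.997, P 1.000, Sn 1.498
Multiply by 2: O 7.99, P 2.00, Sn 3.00 → O8P2Sn3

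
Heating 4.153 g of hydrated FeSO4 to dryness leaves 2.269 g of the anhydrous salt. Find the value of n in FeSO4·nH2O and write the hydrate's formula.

FeSO4·7H2O

Mass of water lost = 4.153 − 2.269 = 1.884 g → 1.884 / 18.02 = 0.1046 mol H2O
Molar mass of FeSO4 = 151.92 g/mol → mol FeSO4 = 2.269 / 151.92 = 0.01494
n = 0.1046 / 0.01494 = 7.00 ≈ 7 → FeSO4·7H2O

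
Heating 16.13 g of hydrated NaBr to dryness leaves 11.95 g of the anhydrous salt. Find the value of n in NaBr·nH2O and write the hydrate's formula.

Mass of water lost = 16.13 − 11.95 = 4.18 g → 4.18 / 18.02 = 0.232 mol H2O
Molar mass of NaBr = 102.89 g/mol → mol NaBr = 11.95 / 102.89 = 0.1161
n = 0.232 / 0.1161 = 2.00 ≈ 2 → NaBr·2H2O

NaBr·2H2O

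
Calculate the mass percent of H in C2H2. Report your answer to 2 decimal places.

7.74%

Molar mass = 2(12.01) + 2(1.008) = 26.036 g/mol
Mass of H per mole = 2 × 1.008 = 2.016 g
% H = 2.016 / 26.036 × 100 = 7.74%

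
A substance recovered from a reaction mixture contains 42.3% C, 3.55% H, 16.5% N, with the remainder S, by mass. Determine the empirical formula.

C3H3NS

Assume 100 g: 42.3 g C, 3.55 g H, 16.5 g N, 37.65 g S.
n(C) = 42.3/12.01 = 3.522, n(H) = 3.55/1.008 = 3.522, n(N) = 16.5/14.01 = 1.178, n(S) = 37.65/32.07 = 1.174
Smallest is S at 1.174 mol; normalising gives C 3.000, H 3.000, N 1.003, S 1.000
≈ 3:3:1:1 → C3H3NS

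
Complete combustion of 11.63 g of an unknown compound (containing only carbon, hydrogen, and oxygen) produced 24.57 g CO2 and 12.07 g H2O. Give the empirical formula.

C5H12O2

mol C = 24.57 / 44.01 = 0.5583; mass C = 0.5583 × 12.01 = 6.705 g
mol H = 2 × (12.07 / 18.02) = 1.340; mass H = 1.340 × 1.008 = 1.350 g
mass O = 11.63 − (8.055) = 3.575 g → mol O = 0.2234
Smallest is O at 0.2234 mol; normalising gives C 2.499, H 5.996, O 1.000
Multiply by 2: C 5.00, H 11.99, O 2.00 → C5H12O2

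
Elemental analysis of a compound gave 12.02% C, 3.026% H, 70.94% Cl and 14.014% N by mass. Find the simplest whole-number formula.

Assume 100 g: 12.02 g C, 3.026 g H, 70.94 g Cl, 14.014 g N.
Moles — C: 12.02 / 12.01 = 1.001 mol; H: 3.026 / 1.008 = 3.002 mol; Cl: 70.94 / 35.45 = 2.001 mol; N: 14.014 / 14.01 = 1 mol
Ratios (÷ 1): C 1.001, H 3.001, Cl 2.001, N 1.000
Ratio ≈ 1:3:2:1, so the empirical formula is CH3Cl2N

CH3Cl2N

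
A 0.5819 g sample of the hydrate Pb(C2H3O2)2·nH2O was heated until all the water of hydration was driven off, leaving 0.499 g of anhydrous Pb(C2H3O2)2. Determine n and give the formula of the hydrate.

Mass of water lost = 0.5819 − 0.499 = 0.0829 g → 0.0829 / 18.02 = 0.0046 mol H2O
Molar mass of Pb(C2H3O2)2 = 325.29 g/mol → mol Pb(C2H3O2)2 = 0.499 / 325.29 = 0.001534
n = 0.0046 / 0.001534 = 3.00 ≈ 3 → Pb(C2H3O2)2·3H2O

Pb(C2H3O2)2·3H2O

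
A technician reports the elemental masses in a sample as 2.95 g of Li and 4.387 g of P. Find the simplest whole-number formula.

Li3P

Li: 2.95 g ÷ 6.94 g/mol = 0.4251 mol
P: 4.387 g ÷ 30.97 g/mol = 0.1417 mol
Smallest is P at 0.1417 mol; normalising gives Li 3.001, P 1.000
→ Li3P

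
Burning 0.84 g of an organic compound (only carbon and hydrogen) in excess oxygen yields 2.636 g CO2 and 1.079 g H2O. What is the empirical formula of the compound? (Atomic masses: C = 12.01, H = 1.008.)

CH2

mol C = 2.636 / 44.01 = 0.05990; mass C = 0.05990 × 12.01 = 0.7193 g
mol H = 2 × (1.079 / 18.02) = 0.1198; mass H = 0.1198 × 1.008 = 0.1207 g
Divide by the smallest (0.0599 mol C): C 1.000, H 1.999
→ CH2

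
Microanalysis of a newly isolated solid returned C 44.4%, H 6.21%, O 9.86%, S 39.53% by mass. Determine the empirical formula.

Assume 100 g: 44.4 g C, 6.21 g H, 9.86 g O, 39.53 g S.
C: 44.4 g ÷ 12.01 g/mol = 3.697 mol
H: 6.21 g ÷ 1.008 g/mol = 6.161 mol
O: 9.86 g ÷ 16.00 g/mol = 0.6162 mol
S: 39.53 g ÷ 32.07 g/mol = 1.233 mol
Divide by the smallest (0.6162 mol O): C 5.999, H 9.997, O 1.000, S 2.000
Ratio ≈ 6:10:1:2, so the empirical formula is C6H10OS2

C6H10OS2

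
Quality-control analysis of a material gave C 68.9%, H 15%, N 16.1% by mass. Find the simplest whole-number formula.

Assume 100 g: 68.9 g C, 15 g H, 16.1 g N.
Moles — C: 68.9 / 12.01 = 5.737 mol; H: 15 / 1.008 = 14.88 mol; N: 16.1 / 14.01 = 1.149 mol
Divide by the smallest (1.149 mol N): C 4.992, H 12.949, N 1.000
Ratio ≈ 5:13:1, so the empirical formula is C5H13N

C5H13N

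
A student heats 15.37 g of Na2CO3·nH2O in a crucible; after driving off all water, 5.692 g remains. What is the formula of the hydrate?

Na2CO3·10H2O

Mass of water lost = 15.37 − 5.692 = 9.678 g → 9.678 / 18.02 = 0.5371 mol H2O
Molar mass of Na2CO3 = 105.99 g/mol → mol Na2CO3 = 5.692 / 105.99 = 0.0537
n = 0.5371 / 0.0537 = 10.00 ≈ 10 → Na2CO3·10H2O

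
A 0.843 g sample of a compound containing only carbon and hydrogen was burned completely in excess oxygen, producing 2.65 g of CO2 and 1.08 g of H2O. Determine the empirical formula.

mol C = 2.65 / 44.01 = 0.06021; mass C = 0.06021 × 12.01 = 0.7232 g
mol H = 2 × (1.08 / 18.02) = 0.1199; mass H = 0.1199 × 1.008 = 0.1208 g
Divide by the smallest (0.06021 mol C): C 1.000, H 1.991
≈ 1:2 → CH2

CH2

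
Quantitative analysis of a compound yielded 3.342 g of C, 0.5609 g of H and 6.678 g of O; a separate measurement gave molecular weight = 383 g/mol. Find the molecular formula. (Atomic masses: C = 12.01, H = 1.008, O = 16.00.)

Moles — C: 3.342 / 12.01 = 0.2783 mol; H: 0.5609 / 1.008 = 0.5564 mol; O: 6.678 / 16.00 = 0.4174 mol
Divide by the smallest (0.2783 mol C): C 1.000, H 2.000, O 1.500
×2: C 2.00, H 4.00, O 3.00 → C2H4O3
Empirical-formula mass = 76.05 g/mol
n = 383 / 76.05 = 5.04 ≈ 5
Molecular formula = (C2H4O3)×5 = C10H20O15

C10H20O15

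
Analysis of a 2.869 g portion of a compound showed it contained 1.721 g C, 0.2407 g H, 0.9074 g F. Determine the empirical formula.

C3H5F

n(C) = 1.721/12.01 = 0.1433, n(H) = 0.2407/1.008 = 0.2388, n(F) = 0.9074/19.00 = 0.04776
Ratios (÷ 0.04776): C 3.000, H 5.000, F 1.000
≈ 3:5:1 → C3H5F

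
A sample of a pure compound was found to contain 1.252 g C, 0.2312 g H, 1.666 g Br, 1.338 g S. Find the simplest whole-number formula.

C: 1.252 g ÷ 12.01 g/mol = 0.1042 mol
H: 0.2312 g ÷ 1.008 g/mol = 0.2294 mol
Br: 1.666 g ÷ 79.90 g/mol = 0.02085 mol
S: 1.338 g ÷ 32.07 g/mol = 0.04172 mol
Divide by the smallest (0.02085 mol Br): C 5.000, H 11.000, Br 1.000, S 2.001
→ C5H11BrS2

C5H11BrS2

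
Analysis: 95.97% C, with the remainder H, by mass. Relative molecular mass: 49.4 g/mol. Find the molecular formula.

Assume 100 g: 95.97 g C, 4.03 g H.
n(C) = 95.97/12.01 = 7.991, n(H) = 4.03/1.008 = 3.998
Divide by the smallest (3.998 mol H): C 1.999, H 1.000
Ratio ≈ 2:1, so the empirical formula is C2H
Empirical-formula mass = 25.03 g/mol
n = 49.4 / 25.03 = 1.97 ≈ 2
Molecular formula = (C2H)×2 = C4H2

C4H2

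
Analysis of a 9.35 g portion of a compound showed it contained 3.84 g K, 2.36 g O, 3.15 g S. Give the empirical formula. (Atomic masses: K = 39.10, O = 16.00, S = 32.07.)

K2O3S2

K: 3.84 g ÷ 39.10 g/mol = 0.09821 mol
O: 2.36 g ÷ 16.00 g/mol = 0.1475 mol
S: 3.15 g ÷ 32.07 g/mol = 0.09822 mol
Smallest is K at 0.09821 mol; normalising gives K 1.000, O 1.502, S 1.000
Scaling by 2: K 2.00, O 3.00, S 2.00 → K2O3S2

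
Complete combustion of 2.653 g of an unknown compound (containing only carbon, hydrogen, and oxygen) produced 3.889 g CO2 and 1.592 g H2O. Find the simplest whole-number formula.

mol C = 3.889 / 44.01 = 0.08837; mass C = 0.08837 × 12.01 = 1.061 g
mol H = 2 × (1.592 / 18.02) = 0.1767; mass H = 0.1767 × 1.008 = 0.1781 g
mass O = 2.653 − (1.239) = 1.414 g → mol O = 0.08835
Ratios (÷ 0.08835): C 1.000, H 2.000, O 1.000
≈ 1:2:1 → CH2O

CH2O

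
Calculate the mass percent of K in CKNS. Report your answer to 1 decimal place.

40.2%

Molar mass = 1(12.01) + 1(39.10) + 1(14.01) + 1(32.07) = 97.190 g/mol
Mass of K per mole = 1 × 39.10 = 39.100 g
% K = 39.100 / 97.190 × 100 = 40.2%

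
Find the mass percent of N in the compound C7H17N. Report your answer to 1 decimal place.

Molar mass = 7(12.01) + 17(1.008) + 1(14.01) = 115.216 g/mol
Mass of N per mole = 1 × 14.01 = 14.010 g
% N = 14.010 / 115.216 × 100 = 12.2%

12.2%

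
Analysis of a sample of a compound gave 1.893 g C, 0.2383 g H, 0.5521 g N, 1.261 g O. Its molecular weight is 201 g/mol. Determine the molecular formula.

n(C) = 1.893/12.01 = 0.1576, n(H) = 0.2383/1.008 = 0.2364, n(N) = 0.5521/14.01 = 0.03941, n(O) = 1.261/16.00 = 0.07881
Divide by the smallest (0.03941 mol N): C 4.000, H 5.999, N 1.000, O 2.000
≈ 4:6:1:2 → C4H6NO2
Empirical-formula mass = 100.10 g/mol
n = 201 / 100.10 = 2.01 ≈ 2
Molecular formula = (C4H6NO2)×2 = C8H12N2O4

C8H12N2O4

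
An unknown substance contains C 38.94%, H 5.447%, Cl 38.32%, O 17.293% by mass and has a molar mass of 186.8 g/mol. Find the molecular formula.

C6H10Cl2O2

Assume 100 g: 38.94 g C, 5.447 g H, 38.32 g Cl, 17.293 g O.
Moles — C: 38.94 / 12.01 = 3.242 mol; H: 5.447 / 1.008 = 5.404 mol; Cl: 38.32 / 35.45 = 1.081 mol; O: 17.293 / 16.00 = 1.081 mol
Ratios (÷ 1.081): C 3.000, H 5.000, Cl 1.000, O 1.000
→ C3H5ClO
Empirical-formula mass = 92.52 g/mol
n = 186.8 / 92.52 = 2.02 ≈ 2
Molecular formula = (C3H5ClO)×2 = C6H10Cl2O2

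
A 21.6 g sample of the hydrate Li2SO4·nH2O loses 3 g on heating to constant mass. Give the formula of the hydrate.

Li2SO4·H2O

Mass of anhydrous Li2SO4 = 21.6 − 3 = 18.6 g
mol H2O = 3 / 18.02 = 0.1665
Molar mass of Li2SO4 = 109.95 g/mol → mol Li2SO4 = 18.6 / 109.95 = 0.1692
n = 0.1665 / 0.1692 = 0.98 ≈ 1 → Li2SO4·H2O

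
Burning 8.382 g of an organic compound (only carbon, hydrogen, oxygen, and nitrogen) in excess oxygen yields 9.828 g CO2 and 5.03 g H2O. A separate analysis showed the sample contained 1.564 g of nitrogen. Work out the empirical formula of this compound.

mol C = 9.828 / 44.01 = 0.2233; mass C = 0.2233 × 12.01 = 2.682 g
mol H = 2 × (5.03 / 18.02) = 0.5583; mass H = 0.5583 × 1.008 = 0.5627 g
mol N = 1.564 / 14.01 = 0.1116
mass O = 8.382 − (4.809) = 3.573 g → mol O = 0.2233
Smallest is N at 0.1116 mol; normalising gives C 2.000, H 5.001, N 1.000, O 2.001
Ratio ≈ 2:5:1:2, so the empirical formula is C2H5NO2

C2H5NO2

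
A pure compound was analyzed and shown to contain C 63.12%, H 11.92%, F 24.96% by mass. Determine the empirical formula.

C4H9F

Assume 100 g: 63.12 g C, 11.92 g H, 24.96 g F.
C: 63.12 g ÷ 12.01 g/mol = 5.256 mol
H: 11.92 g ÷ 1.008 g/mol = 11.83 mol
F: 24.96 g ÷ 19.00 g/mol = 1.314 mol
Ratios (÷ 1.314): C 4.001, H 9.002, F 1.000
≈ 4:9:1 → C4H9F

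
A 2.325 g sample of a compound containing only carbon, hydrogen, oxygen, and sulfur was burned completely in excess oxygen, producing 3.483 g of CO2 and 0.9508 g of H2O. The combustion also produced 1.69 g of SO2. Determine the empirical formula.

mol C = 3.483 / 44.01 = 0.07914; mass C = 0.07914 × 12.01 = 0.9505 g
mol H = 2 × (0.9508 / 18.02) = 0.1055; mass H = 0.1055 × 1.008 = 0.1064 g
mol S = 1.69 / 64.07 = 0.02638; mass S = 0.8459 g
mass O = 2.325 − (1.903) = 0.4222 g → mol O = 0.02639
Divide by the smallest (0.02638 mol S): C 3.000, H 4.001, O 1.000, S 1.000
→ C3H4OS

C3H4OS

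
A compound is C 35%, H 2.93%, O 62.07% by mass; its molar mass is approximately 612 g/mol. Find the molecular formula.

Assume 100 g: 35 g C, 2.93 g H, 62.07 g O.
C: 35 g ÷ 12.01 g/mol = 2.914 mol
H: 2.93 g ÷ 1.008 g/mol = 2.907 mol
O: 62.07 g ÷ 16.00 g/mol = 3.879 mol
Divide by the smallest (2.907 mol H): C 1.003, H 1.000, O 1.335
Multiply by 3: C 3.01, H 3.00, O 4.00 → C3H3O4
Empirical-formula mass = 103.05 g/mol
n = 612 / 103.05 = 5.94 ≈ 6
Molecular formula = (C3H3O4)×6 = C18H18O24

C18H18O24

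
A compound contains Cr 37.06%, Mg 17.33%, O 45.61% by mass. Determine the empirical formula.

CrMgO4

Assume 100 g: 37.06 g Cr, 17.33 g Mg, 45.61 g O.
Moles — Cr: 37.06 / 52.00 = 0.7127 mol; Mg: 17.33 / 24.31 = 0.7129 mol; O: 45.61 / 16.00 = 2.851 mol
Divide by the smallest (0.7127 mol Cr): Cr 1.000, Mg 1.000, O 4.000
→ CrMgO4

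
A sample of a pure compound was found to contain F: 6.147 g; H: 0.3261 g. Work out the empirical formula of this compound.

F: 6.147 g ÷ 19.00 g/mol = 0.3235 mol
H: 0.3261 g ÷ 1.008 g/mol = 0.3235 mol
Smallest is H at 0.3235 mol; normalising gives F 1.000, H 1.000
→ FH

FH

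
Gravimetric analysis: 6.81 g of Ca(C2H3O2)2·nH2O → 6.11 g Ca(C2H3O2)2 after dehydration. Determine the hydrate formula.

Mass of water lost = 6.81 − 6.11 = 0.7 g → 0.7 / 18.02 = 0.03885 mol H2O
Molar mass of Ca(C2H3O2)2 = 158.17 g/mol → mol Ca(C2H3O2)2 = 6.11 / 158.17 = 0.03863
n = 0.03885 / 0.03863 = 1.01 ≈ 1 → Ca(C2H3O2)2·H2O

Ca(C2H3O2)2·H2O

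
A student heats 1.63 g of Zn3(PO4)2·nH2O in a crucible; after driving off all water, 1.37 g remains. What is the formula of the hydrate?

Zn3(PO4)2·4H2O

Mass of water lost = 1.63 − 1.37 = 0.26 g → 0.26 / 18.02 = 0.01443 mol H2O
Molar mass of Zn3(PO4)2 = 386.08 g/mol → mol Zn3(PO4)2 = 1.37 / 386.08 = 0.003548
n = 0.01443 / 0.003548 = 4.07 ≈ 4 → Zn3(PO4)2·4H2O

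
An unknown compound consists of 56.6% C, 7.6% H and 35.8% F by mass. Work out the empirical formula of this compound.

Assume 100 g: 56.6 g C, 7.6 g H, 35.8 g F.
C: 56.6 g ÷ 12.01 g/mol = 4.713 mol
H: 7.6 g ÷ 1.008 g/mol = 7.54 mol
F: 35.8 g ÷ 19.00 g/mol = 1.884 mol
Divide by the smallest (1.884 mol F): C 2.501, H 4.002, F 1.000
Multiply by 2: C 5.00, H 8.00, F 2.00 → C5H8F2

C5H8F2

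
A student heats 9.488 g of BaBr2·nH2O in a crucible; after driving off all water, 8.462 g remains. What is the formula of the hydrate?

Mass of water lost = 9.488 − 8.462 = 1.026 g → 1.026 / 18.02 = 0.05694 mol H2O
Molar mass of BaBr2 = 297.13 g/mol → mol BaBr2 = 8.462 / 297.13 = 0.02848
n = 0.05694 / 0.02848 = 2.00 ≈ 2 → BaBr2·2H2O

BaBr2·2H2O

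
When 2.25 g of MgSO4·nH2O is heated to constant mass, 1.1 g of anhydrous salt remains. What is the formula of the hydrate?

MgSO4·7H2O

Mass of water lost = 2.25 − 1.1 = 1.15 g → 1.15 / 18.02 = 0.06382 mol H2O
Molar mass of MgSO4 = 120.38 g/mol → mol MgSO4 = 1.1 / 120.38 = 0.009138
n = 0.06382 / 0.009138 = 6.98 ≈ 7 → MgSO4·7H2O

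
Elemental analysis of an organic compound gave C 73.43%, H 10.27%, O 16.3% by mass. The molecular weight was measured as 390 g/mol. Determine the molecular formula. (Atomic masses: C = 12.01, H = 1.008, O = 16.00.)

Assume 100 g: 73.43 g C, 10.27 g H, 16.3 g O.
Moles — C: 73.43 / 12.01 = 6.114 mol; H: 10.27 / 1.008 = 10.19 mol; O: 16.3 / 16.00 = 1.019 mol
Ratios (÷ 1.019): C 6.002, H 10.001, O 1.000
≈ 6:10:1 → C6H10O
Empirical-formula mass = 98.14 g/mol
n = 390 / 98.14 = 3.97 ≈ 4
Molecular formula = (C6H10O)×4 = C24H40O4

C24H40O4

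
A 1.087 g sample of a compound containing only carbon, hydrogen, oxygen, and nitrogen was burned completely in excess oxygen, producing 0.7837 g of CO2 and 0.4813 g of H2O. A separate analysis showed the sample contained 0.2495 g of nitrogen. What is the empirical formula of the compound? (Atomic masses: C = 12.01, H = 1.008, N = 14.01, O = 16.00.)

CH3NO2

mol C = 0.7837 / 44.01 = 0.01781; mass C = 0.01781 × 12.01 = 0.2139 g
mol H = 2 × (0.4813 / 18.02) = 0.05342; mass H = 0.05342 × 1.008 = 0.05385 g
mol N = 0.2495 / 14.01 = 0.01781
mass O = 1.087 − (0.5172) = 0.5698 g → mol O = 0.03561
Divide by the smallest (0.01781 mol C): C 1.000, H 3.000, N 1.000, O 2.000
→ CH3NO2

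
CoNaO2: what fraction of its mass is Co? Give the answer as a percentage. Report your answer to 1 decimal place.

Molar mass = 1(58.93) + 1(22.99) + 2(16.00) = 113.920 g/mol
Mass of Co per mole = 1 × 58.93 = 58.930 g
% Co = 58.930 / 113.920 × 100 = 51.7%

51.7%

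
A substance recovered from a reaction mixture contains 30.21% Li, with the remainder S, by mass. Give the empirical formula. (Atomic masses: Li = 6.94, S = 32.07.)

Assume 100 g: 30.21 g Li, 69.79 g S.
n(Li) = 30.21/6.94 = 4.353, n(S) = 69.79/32.07 = 2.176
Ratios (÷ 2.176): Li 2.000, S 1.000
→ Li2S

Li2S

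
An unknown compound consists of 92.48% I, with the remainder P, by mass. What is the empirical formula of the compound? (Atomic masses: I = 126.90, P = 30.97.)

I3P

Assume 100 g: 92.48 g I, 7.52 g P.
Moles — I: 92.48 / 126.90 = 0.7288 mol; P: 7.52 / 30.97 = 0.2428 mol
Smallest is P at 0.2428 mol; normalising gives I 3.001, P 1.000
≈ 3:1 → I3P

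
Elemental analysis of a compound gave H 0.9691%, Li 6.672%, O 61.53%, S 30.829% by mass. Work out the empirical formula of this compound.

Assume 100 g: 0.9691 g H, 6.672 g Li, 61.53 g O, 30.829 g S.
H: 0.9691 g ÷ 1.008 g/mol = 0.9614 mol
Li: 6.672 g ÷ 6.94 g/mol = 0.9614 mol
O: 61.53 g ÷ 16.00 g/mol = 3.846 mol
S: 30.829 g ÷ 32.07 g/mol = 0.9613 mol
Smallest is S at 0.9613 mol; normalising gives H 1.000, Li 1.000, O 4.000, S 1.000
Ratio ≈ 1:1:4:1, so the empirical formula is HLiO4S

HLiO4S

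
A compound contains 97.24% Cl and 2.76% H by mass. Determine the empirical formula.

ClH

Assume 100 g: 97.24 g Cl, 2.76 g H.
n(Cl) = 97.24/35.45 = 2.743, n(H) = 2.76/1.008 = 2.738
Divide by the smallest (2.738 mol H): Cl 1.002, H 1.000
→ ClH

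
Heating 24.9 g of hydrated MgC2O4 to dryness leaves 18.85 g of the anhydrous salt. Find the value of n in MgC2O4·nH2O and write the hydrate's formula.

Mass of water lost = 24.9 − 18.85 = 6.05 g → 6.05 / 18.02 = 0.3357 mol H2O
Molar mass of MgC2O4 = 112.33 g/mol → mol MgC2O4 = 18.85 / 112.33 = 0.1678
n = 0.3357 / 0.1678 = 2.00 ≈ 2 → MgC2O4·2H2O

MgC2O4·2H2O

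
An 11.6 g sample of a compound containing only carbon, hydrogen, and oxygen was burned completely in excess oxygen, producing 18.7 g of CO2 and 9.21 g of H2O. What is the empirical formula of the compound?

mol C = 18.7 / 44.01 = 0.4249; mass C = 0.4249 × 12.01 = 5.103 g
mol H = 2 × (9.21 / 18.02) = 1.022; mass H = 1.022 × 1.008 = 1.030 g
mass O = 11.6 − (6.133) = 5.467 g → mol O = 0.3417
Divide by the smallest (0.3417 mol O): C 1.244, H 2.992, O 1.000
×4: C 4.97, H 11.97, O 4.00 → C5H12O4

C5H12O4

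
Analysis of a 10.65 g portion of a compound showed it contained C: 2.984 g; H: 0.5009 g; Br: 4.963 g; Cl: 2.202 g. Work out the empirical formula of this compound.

Moles — C: 2.984 / 12.01 = 0.2485 mol; H: 0.5009 / 1.008 = 0.4969 mol; Br: 4.963 / 79.90 = 0.06212 mol; Cl: 2.202 / 35.45 = 0.06212 mol
Divide by the smallest (0.06212 mol Br): C 4.000, H 8.000, Br 1.000, Cl 1.000
Ratio ≈ 4:8:1:1, so the empirical formula is C4H8BrCl

C4H8BrCl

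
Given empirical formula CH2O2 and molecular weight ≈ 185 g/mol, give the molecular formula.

C4H8O8

Empirical-formula mass = 46.03 g/mol
n = 185 / 46.03 = 4.02 ≈ 4
Molecular formula = (CH2O2)4 = C4H8O8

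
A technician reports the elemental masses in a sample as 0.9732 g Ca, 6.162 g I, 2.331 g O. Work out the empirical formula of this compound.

Moles — Ca: 0.9732 / 40.08 = 0.02428 mol; I: 6.162 / 126.90 = 0.04856 mol; O: 2.331 / 16.00 = 0.1457 mol
Divide by the smallest (0.02428 mol Ca): Ca 1.000, I 2.000, O 6.000
Ratio ≈ 1:2:6, so the empirical formula is CaI2O6

CaI2O6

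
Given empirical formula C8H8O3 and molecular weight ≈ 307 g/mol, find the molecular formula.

Empirical-formula mass = 152.14 g/mol
n = 307 / 152.14 = 2.02 ≈ 2
Molecular formula = (C8H8O3)2 = C16H16O6

C16H16O6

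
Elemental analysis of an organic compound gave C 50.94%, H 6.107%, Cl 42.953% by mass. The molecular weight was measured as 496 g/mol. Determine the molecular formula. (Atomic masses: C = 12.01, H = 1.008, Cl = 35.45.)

C21H30Cl6

Assume 100 g: 50.94 g C, 6.107 g H, 42.953 g Cl.
Moles — C: 50.94 / 12.01 = 4.241 mol; H: 6.107 / 1.008 = 6.059 mol; Cl: 42.953 / 35.45 = 1.212 mol
Ratios (÷ 1.212): C 3.501, H 5.000, Cl 1.000
×2: C 7.00, H 10.00, Cl 2.00 → C7H10Cl2
Empirical-formula mass = 165.05 g/mol
n = 496 / 165.05 = 3.01 ≈ 3
Molecular formula = (C7H10Cl2)×3 = C21H30Cl6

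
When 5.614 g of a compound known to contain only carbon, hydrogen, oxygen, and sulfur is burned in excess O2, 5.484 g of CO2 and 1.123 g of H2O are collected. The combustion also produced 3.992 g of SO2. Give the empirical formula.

C2H2O2S

mol C = 5.484 / 44.01 = 0.1246; mass C = 0.1246 × 12.01 = 1.497 g
mol H = 2 × (1.123 / 18.02) = 0.1246; mass H = 0.1246 × 1.008 = 0.1256 g
mol S = 3.992 / 64.07 = 0.06231; mass S = 1.998 g
mass O = 5.614 − (3.620) = 1.994 g → mol O = 0.1246
Divide by the smallest (0.06231 mol S): C 2.000, H 2.000, O 2.000, S 1.000
≈ 2:2:2:1 → C2H2O2S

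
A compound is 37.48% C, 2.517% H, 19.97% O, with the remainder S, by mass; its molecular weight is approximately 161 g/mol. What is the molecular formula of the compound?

C5H4O2S2

Assume 100 g: 37.48 g C, 2.517 g H, 19.97 g O, 40.033 g S.
n(C) = 37.48/12.01 = 3.121, n(H) = 2.517/1.008 = 2.497, n(O) = 19.97/16.00 = 1.248, n(S) = 40.033/32.07 = 1.248
Divide by the smallest (1.248 mol O): C 2.500, H 2.001, O 1.000, S 1.000
×2: C 5.00, H 4.00, O 2.00, S 2.00 → C5H4O2S2
Empirical-formula mass = 160.22 g/mol
n = 161 / 160.22 = 1.00 ≈ 1
Molecular formula = empirical formula = C5H4O2S2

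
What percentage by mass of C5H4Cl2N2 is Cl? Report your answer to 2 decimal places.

Molar mass = 5(12.01) + 4(1.008) + 2(35.45) + 2(14.01) = 163.002 g/mol
Mass of Cl per mole = 2 × 35.45 = 70.900 g
% Cl = 70.900 / 163.002 × 100 = 43.50%

43.50%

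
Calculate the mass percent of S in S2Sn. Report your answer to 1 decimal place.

Molar mass = 2(32.07) + 1(118.71) = 182.850 g/mol
Mass of S per mole = 2 × 32.07 = 64.140 g
% S = 64.140 / 182.850 × 100 = 35.1%

35.1%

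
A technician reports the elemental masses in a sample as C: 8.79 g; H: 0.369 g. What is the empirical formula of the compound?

Moles — C: 8.79 / 12.01 = 0.7319 mol; H: 0.369 / 1.008 = 0.3661 mol
Ratios (÷ 0.3661): C 1.999, H 1.000
Ratio ≈ 2:1, so the empirical formula is C2H

C2H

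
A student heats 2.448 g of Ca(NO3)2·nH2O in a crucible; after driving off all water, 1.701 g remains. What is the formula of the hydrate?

Mass of water lost = 2.448 − 1.701 = 0.747 g → 0.747 / 18.02 = 0.04145 mol H2O
Molar mass of Ca(NO3)2 = 164.10 g/mol → mol Ca(NO3)2 = 1.701 / 164.10 = 0.01037
n = 0.04145 / 0.01037 = 4.00 ≈ 4 → Ca(NO3)2·4H2O

Ca(NO3)2·4H2O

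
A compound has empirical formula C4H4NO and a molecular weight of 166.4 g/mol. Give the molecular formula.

C8H8N2O2

Empirical-formula mass = 82.08 g/mol
n = 166.4 / 82.08 = 2.03 ≈ 2
Molecular formula = (C4H4NO)2 = C8H8N2O2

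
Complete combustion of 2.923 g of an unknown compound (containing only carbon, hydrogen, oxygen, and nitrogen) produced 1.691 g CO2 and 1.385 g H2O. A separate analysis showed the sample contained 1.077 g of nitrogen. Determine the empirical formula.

mol C = 1.691 / 44.01 = 0.03842; mass C = 0.03842 × 12.01 = 0.4615 g
mol H = 2 × (1.385 / 18.02) = 0.1537; mass H = 0.1537 × 1.008 = 0.1549 g
mol N = 1.077 / 14.01 = 0.07687
mass O = 2.923 − (1.693) = 1.230 g → mol O = 0.07685
Smallest is C at 0.03842 mol; normalising gives C 1.000, H 4.001, N 2.001, O 2.000
→ CH4N2O2

CH4N2O2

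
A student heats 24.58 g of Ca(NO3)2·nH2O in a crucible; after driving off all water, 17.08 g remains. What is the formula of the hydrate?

Ca(NO3)2·4H2O

Mass of water lost = 24.58 − 17.08 = 7.5 g → 7.5 / 18.02 = 0.4162 mol H2O
Molar mass of Ca(NO3)2 = 164.10 g/mol → mol Ca(NO3)2 = 17.08 / 164.10 = 0.1041
n = 0.4162 / 0.1041 = 4.00 ≈ 4 → Ca(NO3)2·4H2O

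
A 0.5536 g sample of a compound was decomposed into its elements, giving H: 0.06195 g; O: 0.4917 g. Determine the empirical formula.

H2O

H: 0.06195 g ÷ 1.008 g/mol = 0.06146 mol
O: 0.4917 g ÷ 16.00 g/mol = 0.03073 mol
Divide by the smallest (0.03073 mol O): H 2.000, O 1.000
Ratio ≈ 2:1, so the empirical formula is H2O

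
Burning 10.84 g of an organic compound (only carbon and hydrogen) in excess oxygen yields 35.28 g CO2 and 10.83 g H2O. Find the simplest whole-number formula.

C2H3

mol C = 35.28 / 44.01 = 0.8016; mass C = 0.8016 × 12.01 = 9.628 g
mol H = 2 × (10.83 / 18.02) = 1.202; mass H = 1.202 × 1.008 = 1.212 g
Smallest is C at 0.8016 mol; normalising gives C 1.000, H 1.499
Multiply by 2: C 2.00, H 3.00 → C2H3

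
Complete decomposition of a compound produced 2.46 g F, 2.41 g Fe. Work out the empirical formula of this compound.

F3Fe

F: 2.46 g ÷ 19.00 g/mol = 0.1295 mol
Fe: 2.41 g ÷ 55.85 g/mol = 0.04315 mol
Smallest is Fe at 0.04315 mol; normalising gives F 3.000, Fe 1.000
→ F3Fe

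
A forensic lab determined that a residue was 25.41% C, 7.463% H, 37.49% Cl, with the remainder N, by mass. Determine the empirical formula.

C2H7ClN2

Assume 100 g: 25.41 g C, 7.463 g H, 37.49 g Cl, 29.637 g N.
n(C) = 25.41/12.01 = 2.116, n(H) = 7.463/1.008 = 7.404, n(Cl) = 37.49/35.45 = 1.058, n(N) = 29.637/14.01 = 2.115
Ratios (÷ 1.058): C 2.001, H 7.001, Cl 1.000, N 2.000
→ C2H7ClN2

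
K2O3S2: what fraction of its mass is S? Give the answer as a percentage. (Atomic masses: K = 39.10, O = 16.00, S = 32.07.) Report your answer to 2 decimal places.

Molar mass = 2(39.10) + 3(16.00) + 2(32.07) = 190.340 g/mol
Mass of S per mole = 2 × 32.07 = 64.140 g
% S = 64.140 / 190.340 × 100 = 33.70%

33.70%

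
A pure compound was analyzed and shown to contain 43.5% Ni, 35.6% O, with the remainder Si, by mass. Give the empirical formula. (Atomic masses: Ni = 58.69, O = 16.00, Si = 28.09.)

NiO3Si

Assume 100 g: 43.5 g Ni, 35.6 g O, 20.9 g Si.
Ni: 43.5 g ÷ 58.69 g/mol = 0.7412 mol
O: 35.6 g ÷ 16.00 g/mol = 2.225 mol
Si: 20.9 g ÷ 28.09 g/mol = 0.744 mol
Ratios (÷ 0.7412): Ni 1.000, O 3.002, Si 1.004
Ratio ≈ 1:3:1, so the empirical formula is NiO3Si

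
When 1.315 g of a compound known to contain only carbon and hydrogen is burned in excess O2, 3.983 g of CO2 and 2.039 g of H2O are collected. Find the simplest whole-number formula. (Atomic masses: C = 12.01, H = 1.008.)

C2H5

mol C = 3.983 / 44.01 = 0.09050; mass C = 0.09050 × 12.01 = 1.087 g
mol H = 2 × (2.039 / 18.02) = 0.2263; mass H = 0.2263 × 1.008 = 0.2281 g
Smallest is C at 0.0905 mol; normalising gives C 1.000, H 2.501
Multiply by 2: C 2.00, H 5.00 → C2H5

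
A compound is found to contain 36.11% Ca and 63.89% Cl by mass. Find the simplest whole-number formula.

Assume 100 g: 36.11 g Ca, 63.89 g Cl.
n(Ca) = 36.11/40.08 = 0.9009, n(Cl) = 63.89/35.45 = 1.802
Divide by the smallest (0.9009 mol Ca): Ca 1.000, Cl 2.000
Ratio ≈ 1:2, so the empirical formula is CaCl2

CaCl2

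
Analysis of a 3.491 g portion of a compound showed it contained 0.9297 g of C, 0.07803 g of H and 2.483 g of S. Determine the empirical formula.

Moles — C: 0.9297 / 12.01 = 0.07741 mol; H: 0.07803 / 1.008 = 0.07741 mol; S: 2.483 / 32.07 = 0.07742 mol
Ratios (÷ 0.07741): C 1.000, H 1.000, S 1.000
→ CHS

CHS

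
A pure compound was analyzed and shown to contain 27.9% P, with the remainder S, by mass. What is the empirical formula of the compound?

Assume 100 g: 27.9 g P, 72.1 g S.
n(P) = 27.9/30.97 = 0.9009, n(S) = 72.1/32.07 = 2.248
Ratios (÷ 0.9009): P 1.000, S 2.496
Scaling by 2: P 2.00, S 4.99 → P2S5

P2S5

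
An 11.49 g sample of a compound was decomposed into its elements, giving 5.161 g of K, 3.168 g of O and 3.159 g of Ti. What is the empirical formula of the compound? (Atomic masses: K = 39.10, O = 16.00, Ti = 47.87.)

K2O3Ti

n(K) = 5.161/39.10 = 0.132, n(O) = 3.168/16.00 = 0.198, n(Ti) = 3.159/47.87 = 0.06599
Smallest is Ti at 0.06599 mol; normalising gives K 2.000, O 3.000, Ti 1.000
≈ 2:3:1 → K2O3Ti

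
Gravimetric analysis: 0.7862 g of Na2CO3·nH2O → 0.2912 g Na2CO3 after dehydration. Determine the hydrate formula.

Na2CO3·10H2O

Mass of water lost = 0.7862 − 0.2912 = 0.495 g → 0.495 / 18.02 = 0.02747 mol H2O
Molar mass of Na2CO3 = 105.99 g/mol → mol Na2CO3 = 0.2912 / 105.99 = 0.002747
n = 0.02747 / 0.002747 = 10.00 ≈ 10 → Na2CO3·10H2O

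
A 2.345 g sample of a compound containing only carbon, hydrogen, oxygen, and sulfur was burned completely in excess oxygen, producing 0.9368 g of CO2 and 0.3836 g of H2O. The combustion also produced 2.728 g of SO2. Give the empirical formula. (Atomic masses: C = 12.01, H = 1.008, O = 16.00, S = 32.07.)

mol C = 0.9368 / 44.01 = 0.02129; mass C = 0.02129 × 12.01 = 0.2556 g
mol H = 2 × (0.3836 / 18.02) = 0.04257; mass H = 0.04257 × 1.008 = 0.04292 g
mol S = 2.728 / 64.07 = 0.04258; mass S = 1.365 g
mass O = 2.345 − (1.664) = 0.6809 g → mol O = 0.04256
Ratios (÷ 0.02129): C 1.000, H 2.000, O 1.999, S 2.000
≈ 1:2:2:2 → CH2O2S2

CH2O2S2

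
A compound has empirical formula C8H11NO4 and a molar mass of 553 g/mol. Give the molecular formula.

C24H33N3O12

Empirical-formula mass = 185.18 g/mol
n = 553 / 185.18 = 2.99 ≈ 3
Molecular formula = (C8H11NO4)3 = C24H33N3O12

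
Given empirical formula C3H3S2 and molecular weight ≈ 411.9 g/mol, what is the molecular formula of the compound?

Empirical-formula mass = 103.19 g/mol
n = 411.9 / 103.19 = 3.99 ≈ 4
Molecular formula = (C3H3S2)4 = C12H12S8

C12H12S8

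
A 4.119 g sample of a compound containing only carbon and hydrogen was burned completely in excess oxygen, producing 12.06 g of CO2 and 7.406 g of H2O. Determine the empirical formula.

mol C = 12.06 / 44.01 = 0.2740; mass C = 0.2740 × 12.01 = 3.291 g
mol H = 2 × (7.406 / 18.02) = 0.8220; mass H = 0.8220 × 1.008 = 0.8286 g
Ratios (÷ 0.274): C 1.000, H 3.000
≈ 1:3 → CH3

CH3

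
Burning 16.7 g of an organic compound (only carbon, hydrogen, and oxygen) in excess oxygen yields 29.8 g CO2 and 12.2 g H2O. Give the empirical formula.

C3H6O2

mol C = 29.8 / 44.01 = 0.6771; mass C = 0.6771 × 12.01 = 8.132 g
mol H = 2 × (12.2 / 18.02) = 1.354; mass H = 1.354 × 1.008 = 1.365 g
mass O = 16.7 − (9.497) = 7.203 g → mol O = 0.4502
Divide by the smallest (0.4502 mol O): C 1.504, H 3.008, O 1.000
Multiply by 2: C 3.01, H 6.02, O 2.00 → C3H6O2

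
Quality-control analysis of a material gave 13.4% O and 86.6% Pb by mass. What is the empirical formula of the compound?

Assume 100 g: 13.4 g O, 86.6 g Pb.
Moles — O: 13.4 / 16.00 = 0.8375 mol; Pb: 86.6 / 207.2 = 0.418 mol
Smallest is Pb at 0.418 mol; normalising gives O 2.004, Pb 1.000
Ratio ≈ 2:1, so the empirical formula is O2Pb

O2Pb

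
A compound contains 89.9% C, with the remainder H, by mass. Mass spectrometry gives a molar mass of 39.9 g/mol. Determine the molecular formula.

C3H4

Assume 100 g: 89.9 g C, 10.1 g H.
C: 89.9 g ÷ 12.01 g/mol = 7.485 mol
H: 10.1 g ÷ 1.008 g/mol = 10.02 mol
Smallest is C at 7.485 mol; normalising gives C 1.000, H 1.339
×3: C 3.00, H 4.02 → C3H4
Empirical-formula mass = 40.06 g/mol
n = 39.9 / 40.06 = 1.00 ≈ 1
Molecular formula = empirical formula = C3H4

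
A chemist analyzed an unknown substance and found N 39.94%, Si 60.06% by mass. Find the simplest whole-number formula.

N4Si3

Assume 100 g: 39.94 g N, 60.06 g Si.
Moles — N: 39.94 / 14.01 = 2.851 mol; Si: 60.06 / 28.09 = 2.138 mol
Divide by the smallest (2.138 mol Si): N 1.333, Si 1.000
Multiply by 3: N 4.00, Si 3.00 → N4Si3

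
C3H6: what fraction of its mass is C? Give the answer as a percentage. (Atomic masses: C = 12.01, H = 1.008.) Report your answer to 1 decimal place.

85.6%

Molar mass = 3(12.01) + 6(1.008) = 42.078 g/mol
Mass of C per mole = 3 × 12.01 = 36.030 g
% C = 36.030 / 42.078 × 100 = 85.6%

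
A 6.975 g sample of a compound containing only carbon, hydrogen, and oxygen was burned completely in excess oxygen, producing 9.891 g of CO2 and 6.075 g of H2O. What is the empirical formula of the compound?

mol C = 9.891 / 44.01 = 0.2247; mass C = 0.2247 × 12.01 = 2.699 g
mol H = 2 × (6.075 / 18.02) = 0.6743; mass H = 0.6743 × 1.008 = 0.6796 g
mass O = 6.975 − (3.379) = 3.596 g → mol O = 0.2248
Ratios (÷ 0.2247): C 1.000, H 3.000, O 1.000
→ CH3O

CH3O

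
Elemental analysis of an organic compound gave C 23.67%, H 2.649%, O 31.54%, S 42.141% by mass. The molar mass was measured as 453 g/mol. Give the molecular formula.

C9H12O9S6

Assume 100 g: 23.67 g C, 2.649 g H, 31.54 g O, 42.141 g S.
Moles — C: 23.67 / 12.01 = 1.971 mol; H: 2.649 / 1.008 = 2.628 mol; O: 31.54 / 16.00 = 1.971 mol; S: 42.141 / 32.07 = 1.314 mol
Ratios (÷ 1.314): C 1.500, H 2.000, O 1.500, S 1.000
×2: C 3.00, H 4.00, O 3.00, S 2.00 → C3H4O3S2
Empirical-formula mass = 152.20 g/mol
n = 453 / 152.20 = 2.98 ≈ 3
Molecular formula = (C3H4O3S2)×3 = C9H12O9S6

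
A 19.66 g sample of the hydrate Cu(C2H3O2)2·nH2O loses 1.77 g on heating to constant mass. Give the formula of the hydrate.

Cu(C2H3O2)2·H2O

Mass of anhydrous Cu(C2H3O2)2 = 19.66 − 1.77 = 17.89 g
mol H2O = 1.77 / 18.02 = 0.09822
Molar mass of Cu(C2H3O2)2 = 181.64 g/mol → mol Cu(C2H3O2)2 = 17.89 / 181.64 = 0.09849
n = 0.09822 / 0.09849 = 1.00 ≈ 1 → Cu(C2H3O2)2·H2O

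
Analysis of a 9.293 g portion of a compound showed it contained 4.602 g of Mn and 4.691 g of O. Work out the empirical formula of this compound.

n(Mn) = 4.602/54.94 = 0.08376, n(O) = 4.691/16.00 = 0.2932
Smallest is Mn at 0.08376 mol; normalising gives Mn 1.000, O 3.500
Scaling by 2: Mn 2.00, O 7.00 → Mn2O7

Mn2O7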